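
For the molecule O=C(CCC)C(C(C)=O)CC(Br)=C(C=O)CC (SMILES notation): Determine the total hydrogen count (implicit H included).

Walk through each heavy atom and fill implicit hydrogens from standard valence (C 4, N 3, O 2, S 2, halogen 1):
  atom 1: O, bond orders sum to 2 (valence 2) → 0 H
  atom 2: C, bond orders sum to 4 (valence 4) → 0 H
  atom 3: C, bond orders sum to 2 (valence 4) → 2 H
  atom 4: C, bond orders sum to 2 (valence 4) → 2 H
  atom 5: C, bond orders sum to 1 (valence 4) → 3 H
  atom 6: C, bond orders sum to 3 (valence 4) → 1 H
  atom 7: C, bond orders sum to 4 (valence 4) → 0 H
  atom 8: C, bond orders sum to 1 (valence 4) → 3 H
  atom 9: O, bond orders sum to 2 (valence 2) → 0 H
  atom 10: C, bond orders sum to 2 (valence 4) → 2 H
  atom 11: C, bond orders sum to 4 (valence 4) → 0 H
  atom 12: Br (halogen, monovalent) → 0 H
  atom 13: C, bond orders sum to 4 (valence 4) → 0 H
  atom 14: C, bond orders sum to 3 (valence 4) → 1 H
  atom 15: O, bond orders sum to 2 (valence 2) → 0 H
  atom 16: C, bond orders sum to 2 (valence 4) → 2 H
  atom 17: C, bond orders sum to 1 (valence 4) → 3 H
Total hydrogens: 19.

19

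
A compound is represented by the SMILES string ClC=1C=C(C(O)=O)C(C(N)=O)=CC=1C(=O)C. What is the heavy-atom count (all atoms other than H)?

Every atom symbol written in the SMILES (organic subset) is one heavy atom; implicit H are not written.
Heavy atoms by element → C:10, Cl:1, N:1, O:4.
Total: 16.

16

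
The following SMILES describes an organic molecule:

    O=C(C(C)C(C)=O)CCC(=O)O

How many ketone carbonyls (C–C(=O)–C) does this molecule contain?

The ketone motif appears at heavy-atom positions 2, 5 in the SMILES.
Other groups present: 1 carboxylic acid.
Ketone count: 2.

2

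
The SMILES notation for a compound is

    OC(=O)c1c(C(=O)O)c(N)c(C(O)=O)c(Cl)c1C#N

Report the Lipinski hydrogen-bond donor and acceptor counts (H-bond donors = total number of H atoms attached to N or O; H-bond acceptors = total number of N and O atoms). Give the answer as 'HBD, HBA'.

Donors: find every N or O and count the H atoms it carries.
  atom 1 (O): bond orders sum to 1 → 1 H
  atom 3 (O): bond orders sum to 2 → 0 H
  atom 7 (O): bond orders sum to 2 → 0 H
  atom 8 (O): bond orders sum to 1 → 1 H
  atom 10 (N): bond orders sum to 1 → 2 H
  atom 13 (O): bond orders sum to 1 → 1 H
  atom 14 (O): bond orders sum to 2 → 0 H
  atom 19 (N): bond orders sum to 3 → 0 H
Lipinski HBD = 5.
Acceptors: N atoms = 2, O atoms = 6 → HBA = 8.

5, 8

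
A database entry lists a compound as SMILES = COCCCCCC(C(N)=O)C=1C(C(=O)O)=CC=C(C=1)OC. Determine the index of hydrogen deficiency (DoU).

Molecular formula: C16H23NO5.
DoU = (2C + 2 + N − H − X) / 2, where X is the halogen count and O/S are ignored.
    = (2·16 + 2 + 1 − 23 − 0) / 2 = 12 / 2 = 6.

6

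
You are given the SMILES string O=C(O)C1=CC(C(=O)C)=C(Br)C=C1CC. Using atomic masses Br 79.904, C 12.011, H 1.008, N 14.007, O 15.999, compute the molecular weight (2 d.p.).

271.11 g/mol

First, the molecular formula is C11H11BrO3 (counting implicit H from valence).
  Br: 1 × 79.904 = 79.904
  C: 11 × 12.011 = 132.121
  H: 11 × 1.008 = 11.088
  O: 3 × 15.999 = 47.997
Sum: 1×79.904 + 11×12.011 + 11×1.008 + 3×15.999 = 271.110 → 271.11 g/mol.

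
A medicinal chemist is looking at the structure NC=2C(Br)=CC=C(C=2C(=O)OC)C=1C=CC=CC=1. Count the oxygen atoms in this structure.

2

Scan the SMILES for O atoms (remember two-letter symbols like Cl and Br are single atoms).
Oxygen count: 2.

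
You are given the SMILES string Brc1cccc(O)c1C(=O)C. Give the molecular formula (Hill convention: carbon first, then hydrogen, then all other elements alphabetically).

Walk through each heavy atom and fill implicit hydrogens from standard valence (C 4, N 3, O 2, S 2, halogen 1); for lowercase aromatic atoms, an aromatic c carries 1 H when it has two neighbours and 0 H with three, and aromatic n carries 0 H:
  atom 1: Br (halogen, monovalent) → 0 H
  atom 2: aromatic c, 3 neighbours → 0 H
  atom 3: aromatic c, 2 neighbours → 1 H
  atom 4: aromatic c, 2 neighbours → 1 H
  atom 5: aromatic c, 2 neighbours → 1 H
  atom 6: aromatic c, 3 neighbours → 0 H
  atom 7: O, bond orders sum to 1 (valence 2) → 1 H
  atom 8: aromatic c, 3 neighbours → 0 H
  atom 9: C, bond orders sum to 4 (valence 4) → 0 H
  atom 10: O, bond orders sum to 2 (valence 2) → 0 H
  atom 11: C, bond orders sum to 1 (valence 4) → 3 H
Totals → C:8, H:7, Br:1, O:2.
In Hill order: C8H7BrO2.

C8H7BrO2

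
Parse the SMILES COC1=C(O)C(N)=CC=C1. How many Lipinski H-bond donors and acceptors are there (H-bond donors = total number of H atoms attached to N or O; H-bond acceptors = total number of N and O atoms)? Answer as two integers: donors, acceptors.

3, 3

Donors: find every N or O and count the H atoms it carries.
  atom 2 (O): bond orders sum to 2 → 0 H
  atom 5 (O): bond orders sum to 1 → 1 H
  atom 7 (N): bond orders sum to 1 → 2 H
Lipinski HBD = 3.
Acceptors: N atoms = 1, O atoms = 2 → HBA = 3.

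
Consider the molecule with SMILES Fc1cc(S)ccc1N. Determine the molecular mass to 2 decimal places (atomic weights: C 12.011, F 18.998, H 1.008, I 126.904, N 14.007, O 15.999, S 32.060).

143.18 g/mol

First, the molecular formula is C6H6FNS (counting implicit H from valence).
  C: 6 × 12.011 = 72.066
  F: 1 × 18.998 = 18.998
  H: 6 × 1.008 = 6.048
  N: 1 × 14.007 = 14.007
  S: 1 × 32.060 = 32.060
Sum: 6×12.011 + 1×18.998 + 6×1.008 + 1×14.007 + 1×32.060 = 143.179 → 143.18 g/mol.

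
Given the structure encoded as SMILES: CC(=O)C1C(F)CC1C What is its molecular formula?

C7H11FO

Walk through each heavy atom and fill implicit hydrogens from standard valence (C 4, N 3, O 2, S 2, halogen 1):
  atom 1: C, bond orders sum to 1 (valence 4) → 3 H
  atom 2: C, bond orders sum to 4 (valence 4) → 0 H
  atom 3: O, bond orders sum to 2 (valence 2) → 0 H
  atom 4: C, bond orders sum to 3 (valence 4) → 1 H
  atom 5: C, bond orders sum to 3 (valence 4) → 1 H
  atom 6: F (halogen, monovalent) → 0 H
  atom 7: C, bond orders sum to 2 (valence 4) → 2 H
  atom 8: C, bond orders sum to 3 (valence 4) → 1 H
  atom 9: C, bond orders sum to 1 (valence 4) → 3 H
Totals → C:7, H:11, F:1, O:1.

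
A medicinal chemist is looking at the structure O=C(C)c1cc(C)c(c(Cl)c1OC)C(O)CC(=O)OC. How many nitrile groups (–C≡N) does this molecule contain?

0

Scan the SMILES for the nitrile motif — none present.
Groups that are present: 1 ester, 1 ether, 1 hydroxyl, 1 ketone.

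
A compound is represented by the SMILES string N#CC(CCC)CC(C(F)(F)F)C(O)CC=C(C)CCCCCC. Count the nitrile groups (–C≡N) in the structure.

The nitrile motif appears at heavy-atom position 2 in the SMILES.
Other groups present: 1 alkene, 1 hydroxyl.
Nitrile count: 1.

1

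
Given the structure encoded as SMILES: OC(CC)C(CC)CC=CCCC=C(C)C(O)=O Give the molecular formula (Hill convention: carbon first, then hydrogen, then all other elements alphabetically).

C15H26O3

Walk through each heavy atom and fill implicit hydrogens from standard valence (C 4, N 3, O 2, S 2, halogen 1):
  atom 1: O, bond orders sum to 1 (valence 2) → 1 H
  atom 2: C, bond orders sum to 3 (valence 4) → 1 H
  atom 3: C, bond orders sum to 2 (valence 4) → 2 H
  atom 4: C, bond orders sum to 1 (valence 4) → 3 H
  atom 5: C, bond orders sum to 3 (valence 4) → 1 H
  atom 6: C, bond orders sum to 2 (valence 4) → 2 H
  atom 7: C, bond orders sum to 1 (valence 4) → 3 H
  atom 8: C, bond orders sum to 2 (valence 4) → 2 H
  atom 9: C, bond orders sum to 3 (valence 4) → 1 H
  atom 10: C, bond orders sum to 3 (valence 4) → 1 H
  atom 11: C, bond orders sum to 2 (valence 4) → 2 H
  atom 12: C, bond orders sum to 2 (valence 4) → 2 H
  atom 13: C, bond orders sum to 3 (valence 4) → 1 H
  atom 14: C, bond orders sum to 4 (valence 4) → 0 H
  atom 15: C, bond orders sum to 1 (valence 4) → 3 H
  atom 16: C, bond orders sum to 4 (valence 4) → 0 H
  atom 17: O, bond orders sum to 1 (valence 2) → 1 H
  atom 18: O, bond orders sum to 2 (valence 2) → 0 H
Totals → C:15, H:26, O:3.
In Hill order: C15H26O3.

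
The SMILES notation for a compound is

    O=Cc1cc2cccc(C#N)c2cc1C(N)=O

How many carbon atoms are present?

13

Count every carbon token in the SMILES (each C, including those in ring-closure positions and inside branches).
Carbon count: 13.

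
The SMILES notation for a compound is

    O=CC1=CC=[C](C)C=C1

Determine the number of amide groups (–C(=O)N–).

Scan the SMILES for the amide motif — none present.
Groups that are present: 1 aldehyde.

0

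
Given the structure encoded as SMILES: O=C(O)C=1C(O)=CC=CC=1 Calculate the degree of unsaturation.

5

Degree of unsaturation = (number of rings) + (number of π bonds).
Ring closures in the SMILES: 1.
π bonds: 4 double bonds (each 1 DoU) → 4 DoU from unsaturation.
Total DoU = 1 + 4 = 5.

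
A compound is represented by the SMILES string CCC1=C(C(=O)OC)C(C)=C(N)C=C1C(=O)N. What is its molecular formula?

Walk through each heavy atom and fill implicit hydrogens from standard valence (C 4, N 3, O 2, S 2, halogen 1):
  atom 1: C, bond orders sum to 1 (valence 4) → 3 H
  atom 2: C, bond orders sum to 2 (valence 4) → 2 H
  atom 3: C, bond orders sum to 4 (valence 4) → 0 H
  atom 4: C, bond orders sum to 4 (valence 4) → 0 H
  atom 5: C, bond orders sum to 4 (valence 4) → 0 H
  atom 6: O, bond orders sum to 2 (valence 2) → 0 H
  atom 7: O, bond orders sum to 2 (valence 2) → 0 H
  atom 8: C, bond orders sum to 1 (valence 4) → 3 H
  atom 9: C, bond orders sum to 4 (valence 4) → 0 H
  atom 10: C, bond orders sum to 1 (valence 4) → 3 H
  atom 11: C, bond orders sum to 4 (valence 4) → 0 H
  atom 12: N, bond orders sum to 1 (valence 3) → 2 H
  atom 13: C, bond orders sum to 3 (valence 4) → 1 H
  atom 14: C, bond orders sum to 4 (valence 4) → 0 H
  atom 15: C, bond orders sum to 4 (valence 4) → 0 H
  atom 16: O, bond orders sum to 2 (valence 2) → 0 H
  atom 17: N, bond orders sum to 1 (valence 3) → 2 H
Totals → C:12, H:16, N:2, O:3.

C12H16N2O3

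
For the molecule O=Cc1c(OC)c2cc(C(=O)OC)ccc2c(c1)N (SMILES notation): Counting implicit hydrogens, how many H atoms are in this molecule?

13

Walk through each heavy atom and fill implicit hydrogens from standard valence (C 4, N 3, O 2, S 2, halogen 1); for lowercase aromatic atoms, an aromatic c carries 1 H when it has two neighbours and 0 H with three, and aromatic n carries 0 H:
  atom 1: O, bond orders sum to 2 (valence 2) → 0 H
  atom 2: C, bond orders sum to 3 (valence 4) → 1 H
  atom 3: aromatic c, 3 neighbours → 0 H
  atom 4: aromatic c, 3 neighbours → 0 H
  atom 5: O, bond orders sum to 2 (valence 2) → 0 H
  atom 6: C, bond orders sum to 1 (valence 4) → 3 H
  atom 7: aromatic c, 3 neighbours → 0 H
  atom 8: aromatic c, 2 neighbours → 1 H
  atom 9: aromatic c, 3 neighbours → 0 H
  atom 10: C, bond orders sum to 4 (valence 4) → 0 H
  atom 11: O, bond orders sum to 2 (valence 2) → 0 H
  atom 12: O, bond orders sum to 2 (valence 2) → 0 H
  atom 13: C, bond orders sum to 1 (valence 4) → 3 H
  atom 14: aromatic c, 2 neighbours → 1 H
  atom 15: aromatic c, 2 neighbours → 1 H
  atom 16: aromatic c, 3 neighbours → 0 H
  atom 17: aromatic c, 3 neighbours → 0 H
  atom 18: aromatic c, 2 neighbours → 1 H
  atom 19: N, bond orders sum to 1 (valence 3) → 2 H
Total hydrogens: 13.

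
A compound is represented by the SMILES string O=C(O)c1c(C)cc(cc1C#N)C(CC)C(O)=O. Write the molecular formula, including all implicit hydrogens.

C13H13NO4

Walk through each heavy atom and fill implicit hydrogens from standard valence (C 4, N 3, O 2, S 2, halogen 1); for lowercase aromatic atoms, an aromatic c carries 1 H when it has two neighbours and 0 H with three, and aromatic n carries 0 H:
  atom 1: O, bond orders sum to 2 (valence 2) → 0 H
  atom 2: C, bond orders sum to 4 (valence 4) → 0 H
  atom 3: O, bond orders sum to 1 (valence 2) → 1 H
  atom 4: aromatic c, 3 neighbours → 0 H
  atom 5: aromatic c, 3 neighbours → 0 H
  atom 6: C, bond orders sum to 1 (valence 4) → 3 H
  atom 7: aromatic c, 2 neighbours → 1 H
  atom 8: aromatic c, 3 neighbours → 0 H
  atom 9: aromatic c, 2 neighbours → 1 H
  atom 10: aromatic c, 3 neighbours → 0 H
  atom 11: C, bond orders sum to 4 (valence 4) → 0 H
  atom 12: N, bond orders sum to 3 (valence 3) → 0 H
  atom 13: C, bond orders sum to 3 (valence 4) → 1 H
  atom 14: C, bond orders sum to 2 (valence 4) → 2 H
  atom 15: C, bond orders sum to 1 (valence 4) → 3 H
  atom 16: C, bond orders sum to 4 (valence 4) → 0 H
  atom 17: O, bond orders sum to 1 (valence 2) → 1 H
  atom 18: O, bond orders sum to 2 (valence 2) → 0 H
Totals → C:13, H:13, N:1, O:4.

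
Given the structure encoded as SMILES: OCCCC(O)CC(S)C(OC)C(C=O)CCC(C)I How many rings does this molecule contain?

In SMILES, each pair of matching ring-closure digits denotes one ring-closing bond; the number of such bonds equals the number of independent rings.
Ring-closure bonds here: 0.

0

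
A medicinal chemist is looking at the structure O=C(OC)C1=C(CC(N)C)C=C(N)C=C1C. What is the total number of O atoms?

Scan the SMILES for O atoms (remember two-letter symbols like Cl and Br are single atoms).
Oxygen count: 2.

2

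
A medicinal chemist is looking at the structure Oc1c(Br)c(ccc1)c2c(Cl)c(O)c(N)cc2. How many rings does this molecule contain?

2

In SMILES, each pair of matching ring-closure digits denotes one ring-closing bond; the number of such bonds equals the number of independent rings.
Ring-closure bonds here: 2.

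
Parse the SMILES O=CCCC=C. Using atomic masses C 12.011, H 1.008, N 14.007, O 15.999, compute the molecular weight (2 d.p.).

84.12 g/mol

First, the molecular formula is C5H8O (counting implicit H from valence).
  C: 5 × 12.011 = 60.055
  H: 8 × 1.008 = 8.064
  O: 1 × 15.999 = 15.999
Sum: 5×12.011 + 8×1.008 + 1×15.999 = 84.118 → 84.12 g/mol.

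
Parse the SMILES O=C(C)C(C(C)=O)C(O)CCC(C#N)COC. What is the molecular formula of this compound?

Walk through each heavy atom and fill implicit hydrogens from standard valence (C 4, N 3, O 2, S 2, halogen 1):
  atom 1: O, bond orders sum to 2 (valence 2) → 0 H
  atom 2: C, bond orders sum to 4 (valence 4) → 0 H
  atom 3: C, bond orders sum to 1 (valence 4) → 3 H
  atom 4: C, bond orders sum to 3 (valence 4) → 1 H
  atom 5: C, bond orders sum to 4 (valence 4) → 0 H
  atom 6: C, bond orders sum to 1 (valence 4) → 3 H
  atom 7: O, bond orders sum to 2 (valence 2) → 0 H
  atom 8: C, bond orders sum to 3 (valence 4) → 1 H
  atom 9: O, bond orders sum to 1 (valence 2) → 1 H
  atom 10: C, bond orders sum to 2 (valence 4) → 2 H
  atom 11: C, bond orders sum to 2 (valence 4) → 2 H
  atom 12: C, bond orders sum to 3 (valence 4) → 1 H
  atom 13: C, bond orders sum to 4 (valence 4) → 0 H
  atom 14: N, bond orders sum to 3 (valence 3) → 0 H
  atom 15: C, bond orders sum to 2 (valence 4) → 2 H
  atom 16: O, bond orders sum to 2 (valence 2) → 0 H
  atom 17: C, bond orders sum to 1 (valence 4) → 3 H
Totals → C:12, H:19, N:1, O:4.

C12H19NO4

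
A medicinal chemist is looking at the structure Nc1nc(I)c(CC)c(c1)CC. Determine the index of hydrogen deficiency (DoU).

Molecular formula: C9H13IN2.
DoU = (2C + 2 + N − H − X) / 2, where X is the halogen count and O/S are ignored.
    = (2·9 + 2 + 2 − 13 − 1) / 2 = 8 / 2 = 4.

4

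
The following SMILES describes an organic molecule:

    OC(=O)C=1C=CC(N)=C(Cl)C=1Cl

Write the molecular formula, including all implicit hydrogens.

Walk through each heavy atom and fill implicit hydrogens from standard valence (C 4, N 3, O 2, S 2, halogen 1):
  atom 1: O, bond orders sum to 1 (valence 2) → 1 H
  atom 2: C, bond orders sum to 4 (valence 4) → 0 H
  atom 3: O, bond orders sum to 2 (valence 2) → 0 H
  atom 4: C, bond orders sum to 4 (valence 4) → 0 H
  atom 5: C, bond orders sum to 3 (valence 4) → 1 H
  atom 6: C, bond orders sum to 3 (valence 4) → 1 H
  atom 7: C, bond orders sum to 4 (valence 4) → 0 H
  atom 8: N, bond orders sum to 1 (valence 3) → 2 H
  atom 9: C, bond orders sum to 4 (valence 4) → 0 H
  atom 10: Cl (halogen, monovalent) → 0 H
  atom 11: C, bond orders sum to 4 (valence 4) → 0 H
  atom 12: Cl (halogen, monovalent) → 0 H
Totals → C:7, H:5, Cl:2, N:1, O:2.

C7H5Cl2NO2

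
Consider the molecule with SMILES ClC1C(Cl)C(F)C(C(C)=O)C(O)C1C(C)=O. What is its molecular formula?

C10H13Cl2FO3

Walk through each heavy atom and fill implicit hydrogens from standard valence (C 4, N 3, O 2, S 2, halogen 1):
  atom 1: Cl (halogen, monovalent) → 0 H
  atom 2: C, bond orders sum to 3 (valence 4) → 1 H
  atom 3: C, bond orders sum to 3 (valence 4) → 1 H
  atom 4: Cl (halogen, monovalent) → 0 H
  atom 5: C, bond orders sum to 3 (valence 4) → 1 H
  atom 6: F (halogen, monovalent) → 0 H
  atom 7: C, bond orders sum to 3 (valence 4) → 1 H
  atom 8: C, bond orders sum to 4 (valence 4) → 0 H
  atom 9: C, bond orders sum to 1 (valence 4) → 3 H
  atom 10: O, bond orders sum to 2 (valence 2) → 0 H
  atom 11: C, bond orders sum to 3 (valence 4) → 1 H
  atom 12: O, bond orders sum to 1 (valence 2) → 1 H
  atom 13: C, bond orders sum to 3 (valence 4) → 1 H
  atom 14: C, bond orders sum to 4 (valence 4) → 0 H
  atom 15: C, bond orders sum to 1 (valence 4) → 3 H
  atom 16: O, bond orders sum to 2 (valence 2) → 0 H
Totals → C:10, H:13, Cl:2, F:1, O:3.
In Hill order: C10H13Cl2FO3.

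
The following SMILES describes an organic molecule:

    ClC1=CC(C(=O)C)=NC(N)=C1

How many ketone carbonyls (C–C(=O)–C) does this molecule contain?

1

The ketone motif appears at heavy-atom position 5 in the SMILES.
Other groups present: 1 primary amine.
Ketone count: 1.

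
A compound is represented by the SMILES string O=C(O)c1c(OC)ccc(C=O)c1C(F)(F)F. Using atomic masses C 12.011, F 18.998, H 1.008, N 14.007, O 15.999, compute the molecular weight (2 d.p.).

248.16 g/mol

First, the molecular formula is C10H7F3O4 (counting implicit H from valence).
  C: 10 × 12.011 = 120.110
  F: 3 × 18.998 = 56.994
  H: 7 × 1.008 = 7.056
  O: 4 × 15.999 = 63.996
Sum: 10×12.011 + 3×18.998 + 7×1.008 + 4×15.999 = 248.156 → 248.16 g/mol.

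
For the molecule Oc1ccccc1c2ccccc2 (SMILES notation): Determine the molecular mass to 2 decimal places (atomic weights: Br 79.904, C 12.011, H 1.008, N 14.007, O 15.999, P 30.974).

170.21 g/mol

First, the molecular formula is C12H10O (counting implicit H from valence).
  C: 12 × 12.011 = 144.132
  H: 10 × 1.008 = 10.080
  O: 1 × 15.999 = 15.999
Sum: 12×12.011 + 10×1.008 + 1×15.999 = 170.211 → 170.21 g/mol.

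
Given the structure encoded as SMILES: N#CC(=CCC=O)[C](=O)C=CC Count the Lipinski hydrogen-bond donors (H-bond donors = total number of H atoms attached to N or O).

Donors: find every N or O and count the H atoms it carries.
  atom 1 (N): bond orders sum to 3 → 0 H
  atom 7 (O): bond orders sum to 2 → 0 H
  atom 9 (O): bond orders sum to 2 → 0 H
Lipinski HBD = 0.

0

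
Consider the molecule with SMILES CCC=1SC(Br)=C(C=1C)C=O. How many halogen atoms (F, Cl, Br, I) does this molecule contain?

1

Halogen atoms appear at heavy-atom position 6 (1×Br).
Other groups present: 1 aldehyde.
Halogen count: 1.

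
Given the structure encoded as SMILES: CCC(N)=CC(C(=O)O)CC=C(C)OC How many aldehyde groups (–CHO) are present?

Scan the SMILES for the aldehyde motif — none present.
Groups that are present: 2 alkene, 1 carboxylic acid, 1 ether, 1 primary amine.

0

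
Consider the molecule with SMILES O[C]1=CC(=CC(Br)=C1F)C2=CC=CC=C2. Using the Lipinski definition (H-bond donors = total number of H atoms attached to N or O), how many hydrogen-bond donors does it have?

1

Donors: find every N or O and count the H atoms it carries.
  atom 1 (O): bond orders sum to 1 → 1 H
Lipinski HBD = 1.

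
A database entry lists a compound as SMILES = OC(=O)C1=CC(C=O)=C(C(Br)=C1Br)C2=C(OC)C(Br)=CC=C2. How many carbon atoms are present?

Count every carbon token in the SMILES (each C, including those in ring-closure positions and inside branches).
Carbon count: 15.

15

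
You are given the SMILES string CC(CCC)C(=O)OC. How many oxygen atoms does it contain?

Scan the SMILES for O atoms (remember two-letter symbols like Cl and Br are single atoms).
Oxygen count: 2.

2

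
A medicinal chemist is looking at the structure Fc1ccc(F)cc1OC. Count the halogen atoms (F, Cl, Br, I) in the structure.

2

Halogen atoms appear at heavy-atom positions 1, 6 (2×F).
Other groups present: 1 ether.
Halogen count: 2.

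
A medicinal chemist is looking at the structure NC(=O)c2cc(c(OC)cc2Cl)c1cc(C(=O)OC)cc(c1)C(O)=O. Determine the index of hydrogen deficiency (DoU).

11

Molecular formula: C17H14ClNO6.
DoU = (2C + 2 + N − H − X) / 2, where X is the halogen count and O/S are ignored.
    = (2·17 + 2 + 1 − 14 − 1) / 2 = 22 / 2 = 11.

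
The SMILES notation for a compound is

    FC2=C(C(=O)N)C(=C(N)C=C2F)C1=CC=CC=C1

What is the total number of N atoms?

2

Scan the SMILES for N atoms (remember two-letter symbols like Cl and Br are single atoms).
Nitrogen count: 2.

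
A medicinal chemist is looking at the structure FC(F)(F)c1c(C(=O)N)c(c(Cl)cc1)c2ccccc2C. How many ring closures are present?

In SMILES, each pair of matching ring-closure digits denotes one ring-closing bond; the number of such bonds equals the number of independent rings.
Ring-closure bonds here: 2.

2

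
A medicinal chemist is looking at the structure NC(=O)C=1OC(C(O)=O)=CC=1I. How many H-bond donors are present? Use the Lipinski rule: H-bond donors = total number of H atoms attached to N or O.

Donors: find every N or O and count the H atoms it carries.
  atom 1 (N): bond orders sum to 1 → 2 H
  atom 3 (O): bond orders sum to 2 → 0 H
  atom 5 (O): bond orders sum to 2 → 0 H
  atom 8 (O): bond orders sum to 1 → 1 H
  atom 9 (O): bond orders sum to 2 → 0 H
Lipinski HBD = 3.

3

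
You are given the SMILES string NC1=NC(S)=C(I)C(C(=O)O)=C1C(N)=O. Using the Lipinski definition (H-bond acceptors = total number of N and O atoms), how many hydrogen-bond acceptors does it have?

6

N atoms: 3; O atoms: 3.
Lipinski HBA = 3 + 3 = 6.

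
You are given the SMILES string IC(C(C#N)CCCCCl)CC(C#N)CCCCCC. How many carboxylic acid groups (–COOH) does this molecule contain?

Scan the SMILES for the carboxylic acid motif — none present.
Groups that are present: 2 nitrile.

0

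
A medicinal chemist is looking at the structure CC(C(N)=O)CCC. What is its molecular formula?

Walk through each heavy atom and fill implicit hydrogens from standard valence (C 4, N 3, O 2, S 2, halogen 1):
  atom 1: C, bond orders sum to 1 (valence 4) → 3 H
  atom 2: C, bond orders sum to 3 (valence 4) → 1 H
  atom 3: C, bond orders sum to 4 (valence 4) → 0 H
  atom 4: N, bond orders sum to 1 (valence 3) → 2 H
  atom 5: O, bond orders sum to 2 (valence 2) → 0 H
  atom 6: C, bond orders sum to 2 (valence 4) → 2 H
  atom 7: C, bond orders sum to 2 (valence 4) → 2 H
  atom 8: C, bond orders sum to 1 (valence 4) → 3 H
Totals → C:6, H:13, N:1, O:1.
In Hill order: C6H13NO.

C6H13NO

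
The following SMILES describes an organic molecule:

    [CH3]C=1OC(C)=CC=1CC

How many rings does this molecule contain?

In SMILES, each pair of matching ring-closure digits denotes one ring-closing bond; the number of such bonds equals the number of independent rings.
Ring-closure bonds here: 1.

1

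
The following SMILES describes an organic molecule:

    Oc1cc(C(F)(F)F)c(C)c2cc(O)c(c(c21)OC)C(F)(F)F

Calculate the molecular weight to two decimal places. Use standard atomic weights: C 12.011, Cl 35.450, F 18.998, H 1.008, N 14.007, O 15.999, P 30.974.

340.22 g/mol

First, the molecular formula is C14H10F6O3 (counting implicit H from valence).
  C: 14 × 12.011 = 168.154
  F: 6 × 18.998 = 113.988
  H: 10 × 1.008 = 10.080
  O: 3 × 15.999 = 47.997
Sum: 14×12.011 + 6×18.998 + 10×1.008 + 3×15.999 = 340.219 → 340.22 g/mol.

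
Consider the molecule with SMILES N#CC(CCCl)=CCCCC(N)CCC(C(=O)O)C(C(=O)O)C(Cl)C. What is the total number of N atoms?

Scan the SMILES for N atoms (remember two-letter symbols like Cl and Br are single atoms).
Nitrogen count: 2.

2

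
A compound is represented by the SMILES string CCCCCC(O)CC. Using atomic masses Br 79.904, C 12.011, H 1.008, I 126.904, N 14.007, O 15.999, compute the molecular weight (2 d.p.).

130.23 g/mol

First, the molecular formula is C8H18O (counting implicit H from valence).
  C: 8 × 12.011 = 96.088
  H: 18 × 1.008 = 18.144
  O: 1 × 15.999 = 15.999
Sum: 8×12.011 + 18×1.008 + 1×15.999 = 130.231 → 130.23 g/mol.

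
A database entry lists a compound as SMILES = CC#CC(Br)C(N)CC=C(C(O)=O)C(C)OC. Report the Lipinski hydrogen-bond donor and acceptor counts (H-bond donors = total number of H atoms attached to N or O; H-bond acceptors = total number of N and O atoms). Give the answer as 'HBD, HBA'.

Donors: find every N or O and count the H atoms it carries.
  atom 7 (N): bond orders sum to 1 → 2 H
  atom 12 (O): bond orders sum to 1 → 1 H
  atom 13 (O): bond orders sum to 2 → 0 H
  atom 16 (O): bond orders sum to 2 → 0 H
Lipinski HBD = 3.
Acceptors: N atoms = 1, O atoms = 3 → HBA = 4.

3, 4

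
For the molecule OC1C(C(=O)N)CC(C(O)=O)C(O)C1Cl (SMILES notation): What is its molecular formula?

Walk through each heavy atom and fill implicit hydrogens from standard valence (C 4, N 3, O 2, S 2, halogen 1):
  atom 1: O, bond orders sum to 1 (valence 2) → 1 H
  atom 2: C, bond orders sum to 3 (valence 4) → 1 H
  atom 3: C, bond orders sum to 3 (valence 4) → 1 H
  atom 4: C, bond orders sum to 4 (valence 4) → 0 H
  atom 5: O, bond orders sum to 2 (valence 2) → 0 H
  atom 6: N, bond orders sum to 1 (valence 3) → 2 H
  atom 7: C, bond orders sum to 2 (valence 4) → 2 H
  atom 8: C, bond orders sum to 3 (valence 4) → 1 H
  atom 9: C, bond orders sum to 4 (valence 4) → 0 H
  atom 10: O, bond orders sum to 1 (valence 2) → 1 H
  atom 11: O, bond orders sum to 2 (valence 2) → 0 H
  atom 12: C, bond orders sum to 3 (valence 4) → 1 H
  atom 13: O, bond orders sum to 1 (valence 2) → 1 H
  atom 14: C, bond orders sum to 3 (valence 4) → 1 H
  atom 15: Cl (halogen, monovalent) → 0 H
Totals → C:8, H:12, Cl:1, N:1, O:5.
In Hill order: C8H12ClNO5.

C8H12ClNO5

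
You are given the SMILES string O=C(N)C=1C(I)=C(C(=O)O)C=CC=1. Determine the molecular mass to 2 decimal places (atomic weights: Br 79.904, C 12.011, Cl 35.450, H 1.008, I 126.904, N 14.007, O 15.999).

First, the molecular formula is C8H6INO3 (counting implicit H from valence).
  C: 8 × 12.011 = 96.088
  H: 6 × 1.008 = 6.048
  I: 1 × 126.904 = 126.904
  N: 1 × 14.007 = 14.007
  O: 3 × 15.999 = 47.997
Sum: 8×12.011 + 6×1.008 + 1×126.904 + 1×14.007 + 3×15.999 = 291.044 → 291.04 g/mol.

291.04 g/mol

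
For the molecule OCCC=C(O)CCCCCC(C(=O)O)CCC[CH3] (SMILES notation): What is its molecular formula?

Walk through each heavy atom and fill implicit hydrogens from standard valence (C 4, N 3, O 2, S 2, halogen 1):
  atom 1: O, bond orders sum to 1 (valence 2) → 1 H
  atom 2: C, bond orders sum to 2 (valence 4) → 2 H
  atom 3: C, bond orders sum to 2 (valence 4) → 2 H
  atom 4: C, bond orders sum to 3 (valence 4) → 1 H
  atom 5: C, bond orders sum to 4 (valence 4) → 0 H
  atom 6: O, bond orders sum to 1 (valence 2) → 1 H
  atom 7: C, bond orders sum to 2 (valence 4) → 2 H
  atom 8: C, bond orders sum to 2 (valence 4) → 2 H
  atom 9: C, bond orders sum to 2 (valence 4) → 2 H
  atom 10: C, bond orders sum to 2 (valence 4) → 2 H
  atom 11: C, bond orders sum to 2 (valence 4) → 2 H
  atom 12: C, bond orders sum to 3 (valence 4) → 1 H
  atom 13: C, bond orders sum to 4 (valence 4) → 0 H
  atom 14: O, bond orders sum to 2 (valence 2) → 0 H
  atom 15: O, bond orders sum to 1 (valence 2) → 1 H
  atom 16: C, bond orders sum to 2 (valence 4) → 2 H
  atom 17: C, bond orders sum to 2 (valence 4) → 2 H
  atom 18: C, bond orders sum to 2 (valence 4) → 2 H
  atom 19: C with explicit H count 3
Totals → C:15, H:28, O:4.
In Hill order: C15H28O4.

C15H28O4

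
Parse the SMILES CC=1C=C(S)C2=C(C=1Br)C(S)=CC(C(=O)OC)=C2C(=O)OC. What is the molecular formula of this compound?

Walk through each heavy atom and fill implicit hydrogens from standard valence (C 4, N 3, O 2, S 2, halogen 1):
  atom 1: C, bond orders sum to 1 (valence 4) → 3 H
  atom 2: C, bond orders sum to 4 (valence 4) → 0 H
  atom 3: C, bond orders sum to 3 (valence 4) → 1 H
  atom 4: C, bond orders sum to 4 (valence 4) → 0 H
  atom 5: S, bond orders sum to 1 (valence 2) → 1 H
  atom 6: C, bond orders sum to 4 (valence 4) → 0 H
  atom 7: C, bond orders sum to 4 (valence 4) → 0 H
  atom 8: C, bond orders sum to 4 (valence 4) → 0 H
  atom 9: Br (halogen, monovalent) → 0 H
  atom 10: C, bond orders sum to 4 (valence 4) → 0 H
  atom 11: S, bond orders sum to 1 (valence 2) → 1 H
  atom 12: C, bond orders sum to 3 (valence 4) → 1 H
  atom 13: C, bond orders sum to 4 (valence 4) → 0 H
  atom 14: C, bond orders sum to 4 (valence 4) → 0 H
  atom 15: O, bond orders sum to 2 (valence 2) → 0 H
  atom 16: O, bond orders sum to 2 (valence 2) → 0 H
  atom 17: C, bond orders sum to 1 (valence 4) → 3 H
  atom 18: C, bond orders sum to 4 (valence 4) → 0 H
  atom 19: C, bond orders sum to 4 (valence 4) → 0 H
  atom 20: O, bond orders sum to 2 (valence 2) → 0 H
  atom 21: O, bond orders sum to 2 (valence 2) → 0 H
  atom 22: C, bond orders sum to 1 (valence 4) → 3 H
Totals → C:15, H:13, Br:1, O:4, S:2.
In Hill order: C15H13BrO4S2.

C15H13BrO4S2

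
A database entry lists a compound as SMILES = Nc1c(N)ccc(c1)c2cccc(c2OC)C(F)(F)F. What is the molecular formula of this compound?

C14H13F3N2O

Walk through each heavy atom and fill implicit hydrogens from standard valence (C 4, N 3, O 2, S 2, halogen 1); for lowercase aromatic atoms, an aromatic c carries 1 H when it has two neighbours and 0 H with three, and aromatic n carries 0 H:
  atom 1: N, bond orders sum to 1 (valence 3) → 2 H
  atom 2: aromatic c, 3 neighbours → 0 H
  atom 3: aromatic c, 3 neighbours → 0 H
  atom 4: N, bond orders sum to 1 (valence 3) → 2 H
  atom 5: aromatic c, 2 neighbours → 1 H
  atom 6: aromatic c, 2 neighbours → 1 H
  atom 7: aromatic c, 3 neighbours → 0 H
  atom 8: aromatic c, 2 neighbours → 1 H
  atom 9: aromatic c, 3 neighbours → 0 H
  atom 10: aromatic c, 2 neighbours → 1 H
  atom 11: aromatic c, 2 neighbours → 1 H
  atom 12: aromatic c, 2 neighbours → 1 H
  atom 13: aromatic c, 3 neighbours → 0 H
  atom 14: aromatic c, 3 neighbours → 0 H
  atom 15: O, bond orders sum to 2 (valence 2) → 0 H
  atom 16: C, bond orders sum to 1 (valence 4) → 3 H
  atom 17: C, bond orders sum to 4 (valence 4) → 0 H
  atom 18: F (halogen, monovalent) → 0 H
  atom 19: F (halogen, monovalent) → 0 H
  atom 20: F (halogen, monovalent) → 0 H
Totals → C:14, H:13, F:3, N:2, O:1.
In Hill order: C14H13F3N2O.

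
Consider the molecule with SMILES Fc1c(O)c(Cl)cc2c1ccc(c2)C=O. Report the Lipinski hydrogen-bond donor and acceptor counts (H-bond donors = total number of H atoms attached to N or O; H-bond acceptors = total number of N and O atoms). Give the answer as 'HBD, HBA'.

Donors: find every N or O and count the H atoms it carries.
  atom 4 (O): bond orders sum to 1 → 1 H
  atom 15 (O): bond orders sum to 2 → 0 H
Lipinski HBD = 1.
Acceptors: N atoms = 0, O atoms = 2 → HBA = 2.

1, 2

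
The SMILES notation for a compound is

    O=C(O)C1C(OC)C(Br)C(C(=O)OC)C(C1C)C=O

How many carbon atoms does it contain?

12

Count every carbon token in the SMILES (each C, including those in ring-closure positions and inside branches).
Carbon count: 12.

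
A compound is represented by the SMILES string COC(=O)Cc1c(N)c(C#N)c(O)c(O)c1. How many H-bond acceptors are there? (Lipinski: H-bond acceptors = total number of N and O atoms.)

6

N atoms: 2; O atoms: 4.
Lipinski HBA = 2 + 4 = 6.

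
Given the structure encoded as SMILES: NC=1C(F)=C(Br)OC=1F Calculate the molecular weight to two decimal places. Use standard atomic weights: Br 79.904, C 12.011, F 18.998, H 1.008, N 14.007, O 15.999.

197.97 g/mol

First, the molecular formula is C4H2BrF2NO (counting implicit H from valence).
  Br: 1 × 79.904 = 79.904
  C: 4 × 12.011 = 48.044
  F: 2 × 18.998 = 37.996
  H: 2 × 1.008 = 2.016
  N: 1 × 14.007 = 14.007
  O: 1 × 15.999 = 15.999
Sum: 1×79.904 + 4×12.011 + 2×18.998 + 2×1.008 + 1×14.007 + 1×15.999 = 197.966 → 197.97 g/mol.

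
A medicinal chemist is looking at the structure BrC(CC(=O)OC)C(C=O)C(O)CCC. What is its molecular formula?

C10H17BrO4

Walk through each heavy atom and fill implicit hydrogens from standard valence (C 4, N 3, O 2, S 2, halogen 1):
  atom 1: Br (halogen, monovalent) → 0 H
  atom 2: C, bond orders sum to 3 (valence 4) → 1 H
  atom 3: C, bond orders sum to 2 (valence 4) → 2 H
  atom 4: C, bond orders sum to 4 (valence 4) → 0 H
  atom 5: O, bond orders sum to 2 (valence 2) → 0 H
  atom 6: O, bond orders sum to 2 (valence 2) → 0 H
  atom 7: C, bond orders sum to 1 (valence 4) → 3 H
  atom 8: C, bond orders sum to 3 (valence 4) → 1 H
  atom 9: C, bond orders sum to 3 (valence 4) → 1 H
  atom 10: O, bond orders sum to 2 (valence 2) → 0 H
  atom 11: C, bond orders sum to 3 (valence 4) → 1 H
  atom 12: O, bond orders sum to 1 (valence 2) → 1 H
  atom 13: C, bond orders sum to 2 (valence 4) → 2 H
  atom 14: C, bond orders sum to 2 (valence 4) → 2 H
  atom 15: C, bond orders sum to 1 (valence 4) → 3 H
Totals → C:10, H:17, Br:1, O:4.
In Hill order: C10H17BrO4.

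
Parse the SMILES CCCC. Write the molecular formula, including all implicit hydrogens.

C4H10

Walk through each heavy atom and fill implicit hydrogens from standard valence (C 4, N 3, O 2, S 2, halogen 1):
  atom 1: C, bond orders sum to 1 (valence 4) → 3 H
  atom 2: C, bond orders sum to 2 (valence 4) → 2 H
  atom 3: C, bond orders sum to 2 (valence 4) → 2 H
  atom 4: C, bond orders sum to 1 (valence 4) → 3 H
Totals → C:4, H:10.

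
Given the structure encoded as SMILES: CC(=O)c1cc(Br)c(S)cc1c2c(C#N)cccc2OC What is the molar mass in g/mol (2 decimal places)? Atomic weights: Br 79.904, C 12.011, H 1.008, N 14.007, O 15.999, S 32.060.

First, the molecular formula is C16H12BrNO2S (counting implicit H from valence).
  Br: 1 × 79.904 = 79.904
  C: 16 × 12.011 = 192.176
  H: 12 × 1.008 = 12.096
  N: 1 × 14.007 = 14.007
  O: 2 × 15.999 = 31.998
  S: 1 × 32.060 = 32.060
Sum: 1×79.904 + 16×12.011 + 12×1.008 + 1×14.007 + 2×15.999 + 1×32.060 = 362.241 → 362.24 g/mol.

362.24 g/mol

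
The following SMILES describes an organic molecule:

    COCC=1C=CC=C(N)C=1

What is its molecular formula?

Walk through each heavy atom and fill implicit hydrogens from standard valence (C 4, N 3, O 2, S 2, halogen 1):
  atom 1: C, bond orders sum to 1 (valence 4) → 3 H
  atom 2: O, bond orders sum to 2 (valence 2) → 0 H
  atom 3: C, bond orders sum to 2 (valence 4) → 2 H
  atom 4: C, bond orders sum to 4 (valence 4) → 0 H
  atom 5: C, bond orders sum to 3 (valence 4) → 1 H
  atom 6: C, bond orders sum to 3 (valence 4) → 1 H
  atom 7: C, bond orders sum to 3 (valence 4) → 1 H
  atom 8: C, bond orders sum to 4 (valence 4) → 0 H
  atom 9: N, bond orders sum to 1 (valence 3) → 2 H
  atom 10: C, bond orders sum to 3 (valence 4) → 1 H
Totals → C:8, H:11, N:1, O:1.
In Hill order: C8H11NO.

C8H11NO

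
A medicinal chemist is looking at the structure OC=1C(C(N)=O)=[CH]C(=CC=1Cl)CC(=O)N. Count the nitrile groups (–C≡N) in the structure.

0

Scan the SMILES for the nitrile motif — none present.
Groups that are present: 2 amide, 1 hydroxyl.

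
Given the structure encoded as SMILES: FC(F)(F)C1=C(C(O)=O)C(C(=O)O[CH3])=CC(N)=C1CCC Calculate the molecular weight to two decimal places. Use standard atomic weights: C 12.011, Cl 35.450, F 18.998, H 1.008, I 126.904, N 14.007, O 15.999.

305.25 g/mol

First, the molecular formula is C13H14F3NO4 (counting implicit H from valence).
  C: 13 × 12.011 = 156.143
  F: 3 × 18.998 = 56.994
  H: 14 × 1.008 = 14.112
  N: 1 × 14.007 = 14.007
  O: 4 × 15.999 = 63.996
Sum: 13×12.011 + 3×18.998 + 14×1.008 + 1×14.007 + 4×15.999 = 305.252 → 305.25 g/mol.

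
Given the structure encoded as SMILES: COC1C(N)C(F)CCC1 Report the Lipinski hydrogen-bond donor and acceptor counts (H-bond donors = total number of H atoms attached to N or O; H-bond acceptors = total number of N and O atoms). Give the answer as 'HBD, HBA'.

2, 2

Donors: find every N or O and count the H atoms it carries.
  atom 2 (O): bond orders sum to 2 → 0 H
  atom 5 (N): bond orders sum to 1 → 2 H
Lipinski HBD = 2.
Acceptors: N atoms = 1, O atoms = 1 → HBA = 2.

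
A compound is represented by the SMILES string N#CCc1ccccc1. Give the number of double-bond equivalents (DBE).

6

Molecular formula: C8H7N.
DoU = (2C + 2 + N − H − X) / 2, where X is the halogen count and O/S are ignored.
    = (2·8 + 2 + 1 − 7 − 0) / 2 = 12 / 2 = 6.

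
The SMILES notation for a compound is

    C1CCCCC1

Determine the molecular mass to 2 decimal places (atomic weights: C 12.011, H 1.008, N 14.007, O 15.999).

First, the molecular formula is C6H12 (counting implicit H from valence).
  C: 6 × 12.011 = 72.066
  H: 12 × 1.008 = 12.096
Sum: 6×12.011 + 12×1.008 = 84.162 → 84.16 g/mol.

84.16 g/mol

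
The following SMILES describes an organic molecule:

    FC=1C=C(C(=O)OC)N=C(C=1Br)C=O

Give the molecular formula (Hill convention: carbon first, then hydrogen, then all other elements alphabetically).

Walk through each heavy atom and fill implicit hydrogens from standard valence (C 4, N 3, O 2, S 2, halogen 1):
  atom 1: F (halogen, monovalent) → 0 H
  atom 2: C, bond orders sum to 4 (valence 4) → 0 H
  atom 3: C, bond orders sum to 3 (valence 4) → 1 H
  atom 4: C, bond orders sum to 4 (valence 4) → 0 H
  atom 5: C, bond orders sum to 4 (valence 4) → 0 H
  atom 6: O, bond orders sum to 2 (valence 2) → 0 H
  atom 7: O, bond orders sum to 2 (valence 2) → 0 H
  atom 8: C, bond orders sum to 1 (valence 4) → 3 H
  atom 9: N, bond orders sum to 3 (valence 3) → 0 H
  atom 10: C, bond orders sum to 4 (valence 4) → 0 H
  atom 11: C, bond orders sum to 4 (valence 4) → 0 H
  atom 12: Br (halogen, monovalent) → 0 H
  atom 13: C, bond orders sum to 3 (valence 4) → 1 H
  atom 14: O, bond orders sum to 2 (valence 2) → 0 H
Totals → C:8, H:5, Br:1, F:1, N:1, O:3.

C8H5BrFNO3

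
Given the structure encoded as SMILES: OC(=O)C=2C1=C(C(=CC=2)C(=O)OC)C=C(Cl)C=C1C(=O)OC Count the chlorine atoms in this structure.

1

Scan the SMILES for Cl atoms (remember two-letter symbols like Cl and Br are single atoms).
Chlorine count: 1.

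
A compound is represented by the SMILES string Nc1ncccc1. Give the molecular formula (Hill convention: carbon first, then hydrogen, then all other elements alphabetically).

Walk through each heavy atom and fill implicit hydrogens from standard valence (C 4, N 3, O 2, S 2, halogen 1); for lowercase aromatic atoms, an aromatic c carries 1 H when it has two neighbours and 0 H with three, and aromatic n carries 0 H:
  atom 1: N, bond orders sum to 1 (valence 3) → 2 H
  atom 2: aromatic c, 3 neighbours → 0 H
  atom 3: aromatic n, 2 neighbours → 0 H
  atom 4: aromatic c, 2 neighbours → 1 H
  atom 5: aromatic c, 2 neighbours → 1 H
  atom 6: aromatic c, 2 neighbours → 1 H
  atom 7: aromatic c, 2 neighbours → 1 H
Totals → C:5, H:6, N:2.

C5H6N2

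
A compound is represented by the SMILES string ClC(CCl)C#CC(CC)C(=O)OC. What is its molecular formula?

Walk through each heavy atom and fill implicit hydrogens from standard valence (C 4, N 3, O 2, S 2, halogen 1):
  atom 1: Cl (halogen, monovalent) → 0 H
  atom 2: C, bond orders sum to 3 (valence 4) → 1 H
  atom 3: C, bond orders sum to 2 (valence 4) → 2 H
  atom 4: Cl (halogen, monovalent) → 0 H
  atom 5: C, bond orders sum to 4 (valence 4) → 0 H
  atom 6: C, bond orders sum to 4 (valence 4) → 0 H
  atom 7: C, bond orders sum to 3 (valence 4) → 1 H
  atom 8: C, bond orders sum to 2 (valence 4) → 2 H
  atom 9: C, bond orders sum to 1 (valence 4) → 3 H
  atom 10: C, bond orders sum to 4 (valence 4) → 0 H
  atom 11: O, bond orders sum to 2 (valence 2) → 0 H
  atom 12: O, bond orders sum to 2 (valence 2) → 0 H
  atom 13: C, bond orders sum to 1 (valence 4) → 3 H
Totals → C:9, H:12, Cl:2, O:2.

C9H12Cl2O2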